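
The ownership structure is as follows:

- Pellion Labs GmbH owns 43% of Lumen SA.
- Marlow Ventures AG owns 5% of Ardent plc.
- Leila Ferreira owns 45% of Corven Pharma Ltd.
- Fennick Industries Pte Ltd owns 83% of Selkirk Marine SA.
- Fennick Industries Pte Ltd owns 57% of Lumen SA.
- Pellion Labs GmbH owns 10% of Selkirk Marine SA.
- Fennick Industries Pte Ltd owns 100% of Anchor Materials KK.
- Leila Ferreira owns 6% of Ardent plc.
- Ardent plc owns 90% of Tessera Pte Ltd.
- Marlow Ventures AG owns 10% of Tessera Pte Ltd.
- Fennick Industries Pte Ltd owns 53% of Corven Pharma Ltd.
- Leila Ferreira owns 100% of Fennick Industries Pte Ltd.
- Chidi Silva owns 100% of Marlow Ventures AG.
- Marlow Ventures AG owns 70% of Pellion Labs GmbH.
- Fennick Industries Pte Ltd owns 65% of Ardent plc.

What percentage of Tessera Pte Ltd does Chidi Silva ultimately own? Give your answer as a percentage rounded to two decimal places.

14.50%

Chidi reaches Tessera along 2 paths.
Via Marlow: 100% × 10% = 10%.
Via Marlow → Ardent: 100% × 5% × 90% = 4.5%.
Total: 10% + 4.5% = 14.5%.
Rounded: 14.50%.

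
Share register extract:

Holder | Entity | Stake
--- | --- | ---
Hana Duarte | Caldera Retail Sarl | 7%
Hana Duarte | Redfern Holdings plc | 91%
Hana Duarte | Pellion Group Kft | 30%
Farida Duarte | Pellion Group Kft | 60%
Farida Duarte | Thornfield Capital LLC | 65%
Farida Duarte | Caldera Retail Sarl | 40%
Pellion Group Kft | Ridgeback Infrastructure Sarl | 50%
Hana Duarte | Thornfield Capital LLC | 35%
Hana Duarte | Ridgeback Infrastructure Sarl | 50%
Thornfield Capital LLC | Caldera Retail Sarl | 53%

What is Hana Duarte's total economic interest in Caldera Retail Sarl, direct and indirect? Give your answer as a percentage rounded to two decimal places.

Hana reaches Caldera along 2 paths.
Direct stake: 7% = 7%.
Via Thornfield: 35% × 53% = 18.55%.
Total: 7% + 18.55% = 25.55%.

25.55%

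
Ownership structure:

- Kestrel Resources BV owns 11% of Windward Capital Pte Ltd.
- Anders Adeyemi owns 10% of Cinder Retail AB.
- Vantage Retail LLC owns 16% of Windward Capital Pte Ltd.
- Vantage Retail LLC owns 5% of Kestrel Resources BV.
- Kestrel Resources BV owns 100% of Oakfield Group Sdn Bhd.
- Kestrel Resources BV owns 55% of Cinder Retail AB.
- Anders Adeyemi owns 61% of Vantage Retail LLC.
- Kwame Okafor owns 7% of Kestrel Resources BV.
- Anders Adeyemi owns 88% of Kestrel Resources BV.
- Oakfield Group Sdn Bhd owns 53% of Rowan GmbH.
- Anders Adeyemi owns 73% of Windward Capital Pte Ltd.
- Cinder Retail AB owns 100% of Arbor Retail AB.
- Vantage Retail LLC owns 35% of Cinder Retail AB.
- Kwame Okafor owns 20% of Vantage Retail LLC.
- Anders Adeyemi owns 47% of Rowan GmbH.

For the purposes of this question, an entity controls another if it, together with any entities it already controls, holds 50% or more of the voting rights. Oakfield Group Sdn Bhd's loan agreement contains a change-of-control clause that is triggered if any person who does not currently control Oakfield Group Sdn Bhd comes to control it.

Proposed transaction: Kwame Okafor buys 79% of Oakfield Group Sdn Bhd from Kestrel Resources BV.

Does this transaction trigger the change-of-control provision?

The purchase adds only to Kwame's holdings (Kestrel's stake shrinks), so Kwame is the only person who could newly come to control Oakfield.
Kwame's largest direct stake is 20% in Vantage, which does not meet the threshold, so Kwame controls no company.
Neither Kwame nor any entity Kwame controls holds any voting interest in Oakfield.
So before the transaction, Kwame does not control Oakfield.
After the purchase, Kwame holds 79% of Oakfield directly, and Kestrel's stake falls to 21%.
Kwame holds 79% of Oakfield, so Kwame controls Oakfield.
Kwame did not control Oakfield before and does after, so the clause is triggered.

Yes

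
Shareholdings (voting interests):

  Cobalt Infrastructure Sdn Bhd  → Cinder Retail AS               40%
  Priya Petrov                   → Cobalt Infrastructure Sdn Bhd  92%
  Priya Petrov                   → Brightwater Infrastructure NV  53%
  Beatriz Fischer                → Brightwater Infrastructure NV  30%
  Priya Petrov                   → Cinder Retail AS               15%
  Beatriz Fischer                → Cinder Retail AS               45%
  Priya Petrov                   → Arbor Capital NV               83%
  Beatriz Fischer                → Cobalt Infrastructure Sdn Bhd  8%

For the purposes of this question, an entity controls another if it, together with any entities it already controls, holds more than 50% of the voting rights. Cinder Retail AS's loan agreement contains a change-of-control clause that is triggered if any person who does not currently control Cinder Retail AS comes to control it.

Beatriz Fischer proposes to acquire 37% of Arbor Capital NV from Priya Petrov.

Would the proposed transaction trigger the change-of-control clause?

No

The purchase adds only to Beatriz's holdings (Priya's stake shrinks), so Beatriz is the only person who could newly come to control Cinder.
Beatriz's largest direct stake is 45% in Cinder, which does not meet the threshold, so Beatriz controls no company.
In Cinder, Beatriz's side holds only 45%, not > 50%.
So before the transaction, Beatriz does not control Cinder.
After the purchase, Beatriz holds 37% of Arbor directly, and Priya's stake falls to 46%.
Beatriz's side now holds 37% of Arbor, not > 50%, so Beatriz still does not control Arbor.
After the transaction, Beatriz's side holds 45% of Cinder, not > 50%, so Beatriz still does not control Cinder.
No new person acquires control, so the clause is not triggered.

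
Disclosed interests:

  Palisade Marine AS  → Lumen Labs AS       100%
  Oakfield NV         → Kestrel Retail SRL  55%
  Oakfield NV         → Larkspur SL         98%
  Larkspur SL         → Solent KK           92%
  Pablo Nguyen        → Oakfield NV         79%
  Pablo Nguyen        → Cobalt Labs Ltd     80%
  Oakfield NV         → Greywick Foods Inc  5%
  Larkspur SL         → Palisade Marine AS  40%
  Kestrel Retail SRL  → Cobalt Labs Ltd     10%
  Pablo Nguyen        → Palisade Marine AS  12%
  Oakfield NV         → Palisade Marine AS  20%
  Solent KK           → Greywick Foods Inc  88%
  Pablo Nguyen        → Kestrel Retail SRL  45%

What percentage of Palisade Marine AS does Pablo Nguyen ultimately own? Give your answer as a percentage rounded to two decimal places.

58.77%

Pablo reaches Palisade along 3 paths.
Direct stake: 12% = 12%.
Via Oakfield: 79% × 20% = 15.8%.
Via Oakfield → Larkspur: 79% × 98% × 40% = 30.968%.
Total: 12% + 15.8% + 30.968% = 58.768%.
Rounded: 58.77%.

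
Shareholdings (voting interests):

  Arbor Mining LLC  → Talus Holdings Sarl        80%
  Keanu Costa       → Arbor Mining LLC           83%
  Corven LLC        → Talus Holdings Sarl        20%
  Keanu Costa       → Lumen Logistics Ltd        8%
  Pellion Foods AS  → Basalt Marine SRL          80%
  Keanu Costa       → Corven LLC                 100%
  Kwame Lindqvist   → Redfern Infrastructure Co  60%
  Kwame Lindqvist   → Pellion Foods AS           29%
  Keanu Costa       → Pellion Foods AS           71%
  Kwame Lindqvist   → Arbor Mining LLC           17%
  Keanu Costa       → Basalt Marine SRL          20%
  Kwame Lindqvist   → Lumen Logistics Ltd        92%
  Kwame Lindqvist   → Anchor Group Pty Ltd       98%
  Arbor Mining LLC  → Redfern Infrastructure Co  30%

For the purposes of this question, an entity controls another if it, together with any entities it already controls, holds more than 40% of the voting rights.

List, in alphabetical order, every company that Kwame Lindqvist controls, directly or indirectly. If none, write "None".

Anchor Group Pty Ltd, Lumen Logistics Ltd, Redfern Infrastructure Co

Kwame holds 92% of Lumen, so Kwame controls Lumen.
Kwame holds 98% of Anchor, so Kwame controls Anchor.
Kwame holds 60% of Redfern, so Kwame controls Redfern.
No other company's threshold is met.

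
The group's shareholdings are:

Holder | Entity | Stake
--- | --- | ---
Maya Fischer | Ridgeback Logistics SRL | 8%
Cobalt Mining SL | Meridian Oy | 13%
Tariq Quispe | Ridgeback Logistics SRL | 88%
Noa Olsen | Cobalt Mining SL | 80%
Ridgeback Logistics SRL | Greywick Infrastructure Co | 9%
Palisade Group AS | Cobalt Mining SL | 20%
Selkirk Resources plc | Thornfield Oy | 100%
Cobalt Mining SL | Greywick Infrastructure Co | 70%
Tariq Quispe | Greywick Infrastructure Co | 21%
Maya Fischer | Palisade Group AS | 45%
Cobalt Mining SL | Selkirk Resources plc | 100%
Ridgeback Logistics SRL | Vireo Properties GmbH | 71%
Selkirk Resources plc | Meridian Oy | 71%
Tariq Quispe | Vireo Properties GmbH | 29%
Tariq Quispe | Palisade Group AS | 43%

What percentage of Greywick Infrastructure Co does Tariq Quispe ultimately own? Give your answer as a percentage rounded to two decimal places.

34.94%

Tariq reaches Greywick along 3 paths.
Via Ridgeback: 88% × 9% = 7.92%.
Direct stake: 21% = 21%.
Via Palisade → Cobalt: 43% × 20% × 70% = 6.02%.
Total: 7.92% + 21% + 6.02% = 34.94%.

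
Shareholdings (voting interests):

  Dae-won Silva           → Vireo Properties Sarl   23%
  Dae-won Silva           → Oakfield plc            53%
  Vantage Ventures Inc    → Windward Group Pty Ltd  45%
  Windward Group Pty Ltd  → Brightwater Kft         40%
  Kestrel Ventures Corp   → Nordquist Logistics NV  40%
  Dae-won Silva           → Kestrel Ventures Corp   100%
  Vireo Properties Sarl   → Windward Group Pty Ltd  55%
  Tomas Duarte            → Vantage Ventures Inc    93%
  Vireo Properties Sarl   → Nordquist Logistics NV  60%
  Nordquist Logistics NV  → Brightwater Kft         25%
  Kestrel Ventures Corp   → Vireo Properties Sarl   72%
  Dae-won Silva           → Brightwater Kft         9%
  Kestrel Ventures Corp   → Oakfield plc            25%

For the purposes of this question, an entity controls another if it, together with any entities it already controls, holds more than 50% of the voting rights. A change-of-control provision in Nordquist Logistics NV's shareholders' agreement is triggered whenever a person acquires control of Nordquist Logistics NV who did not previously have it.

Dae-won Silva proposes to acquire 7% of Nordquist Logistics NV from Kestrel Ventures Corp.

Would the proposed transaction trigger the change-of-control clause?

No

The purchase adds only to Dae-won's holdings (Kestrel's stake shrinks), so Dae-won is the only person who could newly come to control Nordquist.
Dae-won holds 100% of Kestrel, so Dae-won controls Kestrel.
Kestrel and Dae-won together hold 72% + 23% = 95% of Vireo, so Dae-won controls Vireo.
Kestrel and Vireo together hold 40% + 60% = 100% of Nordquist, so Dae-won controls Nordquist.
So Dae-won already controls Nordquist before the transaction.
After the purchase, Dae-won holds 7% of Nordquist directly, and Kestrel's stake falls to 33%.
Dae-won controlled Nordquist already, so this is not a new person acquiring control; every other person's position is unchanged or reduced.
No new person acquires control, so the clause is not triggered.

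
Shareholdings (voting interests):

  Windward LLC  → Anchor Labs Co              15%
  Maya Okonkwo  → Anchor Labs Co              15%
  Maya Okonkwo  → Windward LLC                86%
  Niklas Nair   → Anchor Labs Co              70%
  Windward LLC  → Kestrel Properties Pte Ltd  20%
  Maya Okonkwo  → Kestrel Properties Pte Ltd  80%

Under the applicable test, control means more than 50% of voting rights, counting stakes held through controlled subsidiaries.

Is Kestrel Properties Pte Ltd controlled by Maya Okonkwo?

Maya holds 86% of Windward, so Maya controls Windward.
Maya and Windward together hold 80% + 20% = 100% of Kestrel, so Maya controls Kestrel.

Yes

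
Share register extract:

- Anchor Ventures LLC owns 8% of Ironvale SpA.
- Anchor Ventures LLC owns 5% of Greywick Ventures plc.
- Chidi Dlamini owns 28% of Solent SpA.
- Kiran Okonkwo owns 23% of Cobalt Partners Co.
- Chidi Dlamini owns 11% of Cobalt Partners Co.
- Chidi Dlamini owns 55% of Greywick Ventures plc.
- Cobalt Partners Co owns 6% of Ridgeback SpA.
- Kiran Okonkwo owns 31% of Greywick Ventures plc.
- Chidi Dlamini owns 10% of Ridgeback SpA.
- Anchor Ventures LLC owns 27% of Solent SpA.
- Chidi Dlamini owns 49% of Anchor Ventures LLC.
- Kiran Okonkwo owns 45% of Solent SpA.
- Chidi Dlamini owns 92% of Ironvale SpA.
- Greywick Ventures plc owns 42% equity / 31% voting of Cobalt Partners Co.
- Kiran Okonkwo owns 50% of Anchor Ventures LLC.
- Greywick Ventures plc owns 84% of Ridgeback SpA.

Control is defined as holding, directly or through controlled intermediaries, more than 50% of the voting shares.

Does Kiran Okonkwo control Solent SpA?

Kiran's largest direct stake is 50% in Anchor, which does not meet the threshold, so Kiran controls no company.
In Solent, Kiran's side holds only 45%, not > 50%.
So Kiran does not control Solent.

No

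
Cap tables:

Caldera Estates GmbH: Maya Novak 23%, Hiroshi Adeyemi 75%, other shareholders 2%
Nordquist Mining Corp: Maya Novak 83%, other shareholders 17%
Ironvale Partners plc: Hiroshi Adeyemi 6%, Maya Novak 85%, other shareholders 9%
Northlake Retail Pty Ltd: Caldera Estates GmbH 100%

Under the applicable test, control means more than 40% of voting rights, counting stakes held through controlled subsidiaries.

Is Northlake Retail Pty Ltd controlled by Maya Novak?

Maya holds 83% of Nordquist, so Maya controls Nordquist.
Maya holds 85% of Ironvale, so Maya controls Ironvale.
Neither Maya nor any entity Maya controls holds any voting interest in Northlake.
So Maya does not control Northlake.

No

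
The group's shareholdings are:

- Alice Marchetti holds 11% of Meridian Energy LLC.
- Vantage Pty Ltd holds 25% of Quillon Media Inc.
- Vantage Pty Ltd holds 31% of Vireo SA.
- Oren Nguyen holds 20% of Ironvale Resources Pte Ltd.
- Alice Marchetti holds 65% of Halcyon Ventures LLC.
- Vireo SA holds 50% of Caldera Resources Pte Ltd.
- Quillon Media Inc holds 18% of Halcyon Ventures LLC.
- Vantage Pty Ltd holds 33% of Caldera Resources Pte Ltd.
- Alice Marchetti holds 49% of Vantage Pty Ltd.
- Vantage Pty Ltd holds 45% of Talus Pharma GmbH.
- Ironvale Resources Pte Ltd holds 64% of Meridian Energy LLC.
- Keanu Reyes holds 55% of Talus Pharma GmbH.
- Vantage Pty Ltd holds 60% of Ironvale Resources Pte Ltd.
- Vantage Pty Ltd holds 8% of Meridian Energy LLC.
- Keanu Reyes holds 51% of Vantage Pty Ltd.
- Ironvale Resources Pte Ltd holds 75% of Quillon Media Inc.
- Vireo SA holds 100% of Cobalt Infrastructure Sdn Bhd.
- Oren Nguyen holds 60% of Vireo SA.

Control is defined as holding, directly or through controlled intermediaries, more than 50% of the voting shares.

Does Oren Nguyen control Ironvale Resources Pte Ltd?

Oren holds 60% of Vireo, so Oren controls Vireo.
Vireo holds 100% of Cobalt, so Oren controls Cobalt.
In Ironvale, Oren's side holds only 20%, not > 50%.
So Oren does not control Ironvale.

No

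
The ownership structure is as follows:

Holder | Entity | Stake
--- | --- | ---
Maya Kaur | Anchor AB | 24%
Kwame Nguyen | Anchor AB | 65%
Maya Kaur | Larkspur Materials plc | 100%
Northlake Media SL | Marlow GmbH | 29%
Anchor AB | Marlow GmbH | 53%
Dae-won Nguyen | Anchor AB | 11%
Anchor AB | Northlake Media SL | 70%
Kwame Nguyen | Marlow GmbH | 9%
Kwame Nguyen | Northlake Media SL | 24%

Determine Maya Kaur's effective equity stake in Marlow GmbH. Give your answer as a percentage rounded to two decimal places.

Maya reaches Marlow along 2 paths.
Via Anchor → Northlake: 24% × 70% × 29% = 4.872%.
Via Anchor: 24% × 53% = 12.72%.
Total: 4.872% + 12.72% = 17.592%.
Rounded: 17.59%.

17.59%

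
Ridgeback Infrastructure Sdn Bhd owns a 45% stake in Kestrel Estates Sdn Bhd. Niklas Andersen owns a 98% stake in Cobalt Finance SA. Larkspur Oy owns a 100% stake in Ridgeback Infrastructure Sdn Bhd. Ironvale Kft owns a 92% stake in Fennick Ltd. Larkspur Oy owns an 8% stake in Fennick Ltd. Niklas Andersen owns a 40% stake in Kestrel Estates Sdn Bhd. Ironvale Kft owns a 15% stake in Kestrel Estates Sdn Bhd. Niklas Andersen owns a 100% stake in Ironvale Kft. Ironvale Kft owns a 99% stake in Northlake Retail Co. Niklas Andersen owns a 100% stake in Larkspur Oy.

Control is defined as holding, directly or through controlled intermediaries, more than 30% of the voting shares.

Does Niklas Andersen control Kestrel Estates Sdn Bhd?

Yes

Niklas holds 100% of Ironvale, so Niklas controls Ironvale.
Niklas holds 100% of Larkspur, so Niklas controls Larkspur.
Larkspur holds 100% of Ridgeback, so Niklas controls Ridgeback.
Ironvale and Niklas and Ridgeback together hold 15% + 40% + 45% = 100% of Kestrel, so Niklas controls Kestrel.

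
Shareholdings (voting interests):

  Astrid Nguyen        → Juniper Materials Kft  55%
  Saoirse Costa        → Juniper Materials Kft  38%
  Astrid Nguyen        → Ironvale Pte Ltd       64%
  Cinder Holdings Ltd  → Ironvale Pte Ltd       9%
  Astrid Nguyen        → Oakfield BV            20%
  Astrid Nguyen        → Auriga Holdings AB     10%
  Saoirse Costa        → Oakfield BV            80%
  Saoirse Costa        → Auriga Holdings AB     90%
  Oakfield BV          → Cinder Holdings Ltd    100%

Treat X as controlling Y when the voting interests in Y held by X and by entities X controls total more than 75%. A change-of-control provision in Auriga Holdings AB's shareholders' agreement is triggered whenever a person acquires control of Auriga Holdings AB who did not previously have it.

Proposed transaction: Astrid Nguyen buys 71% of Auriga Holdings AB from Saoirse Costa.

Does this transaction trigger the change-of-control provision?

Yes

The purchase adds only to Astrid's holdings (Saoirse's stake shrinks), so Astrid is the only person who could newly come to control Auriga.
Astrid's largest direct stake is 64% in Ironvale, which does not meet the threshold, so Astrid controls no company.
In Auriga, Astrid's side holds only 10%, not > 75%.
So before the transaction, Astrid does not control Auriga.
After the purchase, Astrid's direct stake in Auriga rises to 10% + 71% = 81%, and Saoirse's stake falls to 19%.
Astrid holds 81% of Auriga, so Astrid controls Auriga.
Astrid did not control Auriga before and does after, so the clause is triggered.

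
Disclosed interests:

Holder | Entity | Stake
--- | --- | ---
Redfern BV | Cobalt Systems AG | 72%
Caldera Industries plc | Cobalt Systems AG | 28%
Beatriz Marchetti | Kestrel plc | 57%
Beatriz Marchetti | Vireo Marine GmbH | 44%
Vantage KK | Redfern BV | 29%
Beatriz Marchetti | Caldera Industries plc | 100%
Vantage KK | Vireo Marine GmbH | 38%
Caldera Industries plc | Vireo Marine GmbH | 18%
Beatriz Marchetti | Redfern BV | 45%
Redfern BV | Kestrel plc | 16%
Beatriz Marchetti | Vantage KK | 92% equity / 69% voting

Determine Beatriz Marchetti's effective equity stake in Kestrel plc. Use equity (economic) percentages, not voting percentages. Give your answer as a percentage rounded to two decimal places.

Beatriz reaches Kestrel along 3 paths.
Via Redfern: 45% × 16% = 7.2%.
Via Vantage → Redfern: 92% × 29% × 16% = 4.2688%.
Direct stake: 57% = 57%.
Total: 7.2% + 4.2688% + 57% = 68.4688%.
Rounded: 68.47%.

68.47%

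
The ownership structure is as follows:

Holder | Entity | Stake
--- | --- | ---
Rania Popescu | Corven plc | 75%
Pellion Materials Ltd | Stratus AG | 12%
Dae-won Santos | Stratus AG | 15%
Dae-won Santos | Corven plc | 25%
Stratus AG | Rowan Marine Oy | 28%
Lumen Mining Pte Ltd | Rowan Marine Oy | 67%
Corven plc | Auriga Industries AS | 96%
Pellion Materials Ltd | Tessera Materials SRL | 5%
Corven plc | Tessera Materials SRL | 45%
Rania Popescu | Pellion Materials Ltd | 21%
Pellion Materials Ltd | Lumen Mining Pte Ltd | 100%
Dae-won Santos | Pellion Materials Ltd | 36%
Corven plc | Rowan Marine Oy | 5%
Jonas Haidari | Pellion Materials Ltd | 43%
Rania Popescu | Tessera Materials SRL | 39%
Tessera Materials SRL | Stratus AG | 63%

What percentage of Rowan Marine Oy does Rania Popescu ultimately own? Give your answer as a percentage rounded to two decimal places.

Rania reaches Rowan along 6 paths.
Via Pellion → Lumen: 21% × 100% × 67% = 14.07%.
Via Pellion → Stratus: 21% × 12% × 28% = 0.7056%.
Via Corven → Tessera → Stratus: 75% × 45% × 63% × 28% = 5.9535%.
Via Pellion → Tessera → Stratus: 21% × 5% × 63% × 28% = 0.18522%.
Via Tessera → Stratus: 39% × 63% × 28% = 6.8796%.
Via Corven: 75% × 5% = 3.75%.
Total: 14.07% + 0.7056% + 5.9535% + 0.18522% + 6.8796% + 3.75% = 31.54392%.
Rounded: 31.54%.

31.54%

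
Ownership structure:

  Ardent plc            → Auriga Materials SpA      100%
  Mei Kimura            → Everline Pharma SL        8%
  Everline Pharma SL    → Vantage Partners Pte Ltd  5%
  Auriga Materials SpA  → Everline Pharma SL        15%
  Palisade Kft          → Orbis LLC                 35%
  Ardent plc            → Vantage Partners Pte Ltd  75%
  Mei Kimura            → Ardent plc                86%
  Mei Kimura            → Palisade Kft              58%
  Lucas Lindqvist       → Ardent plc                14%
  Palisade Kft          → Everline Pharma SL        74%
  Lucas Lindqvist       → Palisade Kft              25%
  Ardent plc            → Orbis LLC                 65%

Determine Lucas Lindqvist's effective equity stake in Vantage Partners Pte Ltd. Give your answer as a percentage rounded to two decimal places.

Lucas reaches Vantage along 3 paths.
Via Ardent: 14% × 75% = 10.5%.
Via Palisade → Everline: 25% × 74% × 5% = 0.925%.
Via Ardent → Auriga → Everline: 14% × 100% × 15% × 5% = 0.105%.
Total: 10.5% + 0.925% + 0.105% = 11.53%.

11.53%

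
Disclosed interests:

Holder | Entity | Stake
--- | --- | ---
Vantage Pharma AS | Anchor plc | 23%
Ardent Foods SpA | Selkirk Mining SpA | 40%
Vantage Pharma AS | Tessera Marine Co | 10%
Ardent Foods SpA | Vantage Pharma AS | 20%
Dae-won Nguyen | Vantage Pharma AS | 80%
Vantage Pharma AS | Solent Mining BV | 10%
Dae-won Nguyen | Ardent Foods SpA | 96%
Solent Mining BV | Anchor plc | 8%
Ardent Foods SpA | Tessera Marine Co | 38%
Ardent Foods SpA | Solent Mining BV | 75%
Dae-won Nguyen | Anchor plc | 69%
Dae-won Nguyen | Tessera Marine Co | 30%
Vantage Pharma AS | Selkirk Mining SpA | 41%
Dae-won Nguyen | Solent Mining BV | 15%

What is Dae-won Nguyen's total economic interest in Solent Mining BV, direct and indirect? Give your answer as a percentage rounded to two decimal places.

96.92%

Dae-won reaches Solent along 4 paths.
Direct stake: 15% = 15%.
Via Ardent: 96% × 75% = 72%.
Via Ardent → Vantage: 96% × 20% × 10% = 1.92%.
Via Vantage: 80% × 10% = 8%.
Total: 15% + 72% + 1.92% + 8% = 96.92%.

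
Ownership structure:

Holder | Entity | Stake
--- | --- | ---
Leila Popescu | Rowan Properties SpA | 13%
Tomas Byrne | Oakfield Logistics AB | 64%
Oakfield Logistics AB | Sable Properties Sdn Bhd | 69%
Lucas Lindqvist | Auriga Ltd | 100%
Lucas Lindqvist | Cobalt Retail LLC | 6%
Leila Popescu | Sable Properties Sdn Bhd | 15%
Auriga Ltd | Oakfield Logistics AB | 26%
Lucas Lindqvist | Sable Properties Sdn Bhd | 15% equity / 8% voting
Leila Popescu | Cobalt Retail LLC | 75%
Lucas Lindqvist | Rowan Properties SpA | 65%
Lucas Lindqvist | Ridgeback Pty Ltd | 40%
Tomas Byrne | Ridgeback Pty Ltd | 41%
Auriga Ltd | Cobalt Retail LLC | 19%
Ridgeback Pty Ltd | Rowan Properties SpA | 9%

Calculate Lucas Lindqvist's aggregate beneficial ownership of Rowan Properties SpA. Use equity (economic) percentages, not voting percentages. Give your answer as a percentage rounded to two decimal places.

68.60%

Lucas reaches Rowan along 2 paths.
Via Ridgeback: 40% × 9% = 3.6%.
Direct stake: 65% = 65%.
Total: 3.6% + 65% = 68.6%.
Rounded: 68.60%.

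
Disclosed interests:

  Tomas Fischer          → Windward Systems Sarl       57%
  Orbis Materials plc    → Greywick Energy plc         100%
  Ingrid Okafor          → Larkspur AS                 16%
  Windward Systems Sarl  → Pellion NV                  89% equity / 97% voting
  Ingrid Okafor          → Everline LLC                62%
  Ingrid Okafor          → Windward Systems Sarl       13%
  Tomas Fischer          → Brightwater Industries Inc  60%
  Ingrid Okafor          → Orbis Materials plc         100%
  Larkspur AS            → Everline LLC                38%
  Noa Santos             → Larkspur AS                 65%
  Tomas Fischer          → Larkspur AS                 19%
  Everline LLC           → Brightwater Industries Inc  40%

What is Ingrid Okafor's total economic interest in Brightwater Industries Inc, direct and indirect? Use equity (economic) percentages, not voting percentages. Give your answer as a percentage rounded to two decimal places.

Ingrid reaches Brightwater along 2 paths.
Via Everline: 62% × 40% = 24.8%.
Via Larkspur → Everline: 16% × 38% × 40% = 2.432%.
Total: 24.8% + 2.432% = 27.232%.
Rounded: 27.23%.

27.23%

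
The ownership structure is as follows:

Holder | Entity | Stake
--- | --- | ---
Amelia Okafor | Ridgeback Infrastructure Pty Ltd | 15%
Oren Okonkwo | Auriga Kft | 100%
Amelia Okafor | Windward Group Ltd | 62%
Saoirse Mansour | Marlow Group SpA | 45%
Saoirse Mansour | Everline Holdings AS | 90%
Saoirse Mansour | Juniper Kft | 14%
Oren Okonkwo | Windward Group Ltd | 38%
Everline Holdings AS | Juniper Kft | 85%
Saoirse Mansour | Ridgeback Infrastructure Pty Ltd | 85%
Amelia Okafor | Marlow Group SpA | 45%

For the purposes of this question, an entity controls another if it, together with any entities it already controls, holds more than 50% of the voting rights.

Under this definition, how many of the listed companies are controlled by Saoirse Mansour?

Saoirse holds 90% of Everline, so Saoirse controls Everline.
Saoirse holds 85% of Ridgeback, so Saoirse controls Ridgeback.
Everline and Saoirse together hold 85% + 14% = 99% of Juniper, so Saoirse controls Juniper.
No other company's threshold is met.
Saoirse controls 3 companies.

3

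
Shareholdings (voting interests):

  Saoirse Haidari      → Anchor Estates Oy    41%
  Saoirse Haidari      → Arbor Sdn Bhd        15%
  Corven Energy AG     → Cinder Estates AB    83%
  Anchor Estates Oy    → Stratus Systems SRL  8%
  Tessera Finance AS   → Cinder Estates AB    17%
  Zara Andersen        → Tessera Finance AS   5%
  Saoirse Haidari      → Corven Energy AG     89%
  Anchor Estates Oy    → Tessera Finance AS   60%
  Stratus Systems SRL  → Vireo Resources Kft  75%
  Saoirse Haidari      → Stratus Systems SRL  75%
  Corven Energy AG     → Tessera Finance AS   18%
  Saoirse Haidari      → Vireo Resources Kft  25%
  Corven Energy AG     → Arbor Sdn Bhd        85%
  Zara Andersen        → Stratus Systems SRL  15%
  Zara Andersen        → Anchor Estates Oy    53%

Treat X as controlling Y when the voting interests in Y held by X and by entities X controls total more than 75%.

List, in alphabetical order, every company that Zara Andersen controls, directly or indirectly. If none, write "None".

None

Zara's largest direct stake is 53% in Anchor, which does not meet the threshold.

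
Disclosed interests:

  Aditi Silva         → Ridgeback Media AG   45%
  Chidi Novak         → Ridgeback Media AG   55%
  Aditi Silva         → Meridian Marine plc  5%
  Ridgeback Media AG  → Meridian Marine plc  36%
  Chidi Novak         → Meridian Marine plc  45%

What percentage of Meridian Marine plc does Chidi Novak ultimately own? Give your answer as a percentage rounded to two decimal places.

Chidi reaches Meridian along 2 paths.
Via Ridgeback: 55% × 36% = 19.8%.
Direct stake: 45% = 45%.
Total: 19.8% + 45% = 64.8%.
Rounded: 64.80%.

64.80%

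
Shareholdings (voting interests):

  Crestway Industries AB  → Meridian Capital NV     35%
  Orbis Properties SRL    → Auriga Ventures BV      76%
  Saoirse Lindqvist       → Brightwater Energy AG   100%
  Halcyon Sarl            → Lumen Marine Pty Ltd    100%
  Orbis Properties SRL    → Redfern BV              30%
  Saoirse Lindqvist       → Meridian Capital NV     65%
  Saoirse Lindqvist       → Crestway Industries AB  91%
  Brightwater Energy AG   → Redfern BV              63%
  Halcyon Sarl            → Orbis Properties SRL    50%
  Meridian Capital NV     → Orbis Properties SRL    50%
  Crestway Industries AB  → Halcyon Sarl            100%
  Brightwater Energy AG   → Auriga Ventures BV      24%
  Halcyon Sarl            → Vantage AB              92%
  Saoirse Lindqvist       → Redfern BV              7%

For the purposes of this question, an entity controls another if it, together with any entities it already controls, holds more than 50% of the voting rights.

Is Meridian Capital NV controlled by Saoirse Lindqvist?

Yes

Saoirse holds 91% of Crestway, so Saoirse controls Crestway.
Saoirse and Crestway together hold 65% + 35% = 100% of Meridian, so Saoirse controls Meridian.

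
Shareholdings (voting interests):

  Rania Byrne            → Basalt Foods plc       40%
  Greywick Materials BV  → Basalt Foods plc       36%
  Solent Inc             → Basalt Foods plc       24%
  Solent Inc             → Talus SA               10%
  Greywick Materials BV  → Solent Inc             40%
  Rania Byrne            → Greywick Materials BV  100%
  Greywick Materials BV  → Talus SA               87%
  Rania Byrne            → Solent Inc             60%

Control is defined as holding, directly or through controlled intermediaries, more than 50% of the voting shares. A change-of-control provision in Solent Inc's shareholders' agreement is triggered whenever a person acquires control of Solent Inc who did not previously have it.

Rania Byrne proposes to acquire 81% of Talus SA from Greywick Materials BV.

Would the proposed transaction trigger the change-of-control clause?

The purchase adds only to Rania's holdings (Greywick's stake shrinks), so Rania is the only person who could newly come to control Solent.
Rania holds 100% of Greywick, so Rania controls Greywick.
Greywick and Rania together hold 40% + 60% = 100% of Solent, so Rania controls Solent.
So Rania already controls Solent before the transaction.
After the purchase, Rania holds 81% of Talus directly, and Greywick's stake falls to 6%.
Rania controlled Solent already, so this is not a new person acquiring control; every other person's position is unchanged or reduced.
No new person acquires control, so the clause is not triggered.

No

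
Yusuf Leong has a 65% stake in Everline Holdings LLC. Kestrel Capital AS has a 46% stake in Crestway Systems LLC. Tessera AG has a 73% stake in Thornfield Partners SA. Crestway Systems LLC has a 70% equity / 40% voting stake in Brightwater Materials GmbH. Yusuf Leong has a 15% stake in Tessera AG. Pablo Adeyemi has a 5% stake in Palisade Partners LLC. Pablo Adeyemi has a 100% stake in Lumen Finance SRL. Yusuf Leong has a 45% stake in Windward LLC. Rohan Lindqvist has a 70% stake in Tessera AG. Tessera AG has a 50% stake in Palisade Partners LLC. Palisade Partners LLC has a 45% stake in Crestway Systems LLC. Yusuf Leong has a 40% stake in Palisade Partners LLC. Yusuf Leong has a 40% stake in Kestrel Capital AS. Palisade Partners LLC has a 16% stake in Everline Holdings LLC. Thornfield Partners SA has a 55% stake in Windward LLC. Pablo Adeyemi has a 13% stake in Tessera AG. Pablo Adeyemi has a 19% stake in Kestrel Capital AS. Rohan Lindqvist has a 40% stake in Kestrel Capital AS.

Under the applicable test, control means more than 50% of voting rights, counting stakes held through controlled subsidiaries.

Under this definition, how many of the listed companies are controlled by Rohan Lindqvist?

3

Rohan holds 70% of Tessera, so Rohan controls Tessera.
Tessera holds 73% of Thornfield, so Rohan controls Thornfield.
Thornfield holds 55% of Windward, so Rohan controls Windward.
No other company's threshold is met.
Rohan controls 3 companies.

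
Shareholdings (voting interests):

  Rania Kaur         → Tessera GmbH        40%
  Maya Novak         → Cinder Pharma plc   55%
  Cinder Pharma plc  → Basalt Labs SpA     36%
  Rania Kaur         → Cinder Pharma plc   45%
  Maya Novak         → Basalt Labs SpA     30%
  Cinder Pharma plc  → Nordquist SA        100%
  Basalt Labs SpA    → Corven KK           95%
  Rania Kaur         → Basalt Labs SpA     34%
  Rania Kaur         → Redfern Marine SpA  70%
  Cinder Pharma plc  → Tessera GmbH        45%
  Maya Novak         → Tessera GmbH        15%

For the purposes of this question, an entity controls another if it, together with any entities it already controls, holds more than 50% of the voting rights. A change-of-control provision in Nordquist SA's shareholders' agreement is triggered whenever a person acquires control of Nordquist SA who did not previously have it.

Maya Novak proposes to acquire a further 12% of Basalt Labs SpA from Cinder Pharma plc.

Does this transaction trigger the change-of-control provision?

No

The purchase adds only to Maya's holdings (Cinder's stake shrinks), so Maya is the only person who could newly come to control Nordquist.
Maya holds 55% of Cinder, so Maya controls Cinder.
Cinder holds 100% of Nordquist, so Maya controls Nordquist.
So Maya already controls Nordquist before the transaction.
After the purchase, Maya's direct stake in Basalt rises to 30% + 12% = 42%, and Cinder's stake falls to 24%.
Maya controlled Nordquist already, so this is not a new person acquiring control; every other person's position is unchanged or reduced.
No new person acquires control, so the clause is not triggered.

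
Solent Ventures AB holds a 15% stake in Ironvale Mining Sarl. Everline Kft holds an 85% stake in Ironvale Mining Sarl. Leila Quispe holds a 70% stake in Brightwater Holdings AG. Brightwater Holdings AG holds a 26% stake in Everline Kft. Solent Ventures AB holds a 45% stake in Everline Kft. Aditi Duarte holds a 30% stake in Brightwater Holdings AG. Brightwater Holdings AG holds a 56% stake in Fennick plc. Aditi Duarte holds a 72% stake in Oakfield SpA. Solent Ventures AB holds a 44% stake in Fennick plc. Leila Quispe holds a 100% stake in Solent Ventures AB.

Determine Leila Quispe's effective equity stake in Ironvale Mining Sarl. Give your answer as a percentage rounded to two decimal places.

Leila reaches Ironvale along 3 paths.
Via Solent → Everline: 100% × 45% × 85% = 38.25%.
Via Brightwater → Everline: 70% × 26% × 85% = 15.47%.
Via Solent: 100% × 15% = 15%.
Total: 38.25% + 15.47% + 15% = 68.72%.

68.72%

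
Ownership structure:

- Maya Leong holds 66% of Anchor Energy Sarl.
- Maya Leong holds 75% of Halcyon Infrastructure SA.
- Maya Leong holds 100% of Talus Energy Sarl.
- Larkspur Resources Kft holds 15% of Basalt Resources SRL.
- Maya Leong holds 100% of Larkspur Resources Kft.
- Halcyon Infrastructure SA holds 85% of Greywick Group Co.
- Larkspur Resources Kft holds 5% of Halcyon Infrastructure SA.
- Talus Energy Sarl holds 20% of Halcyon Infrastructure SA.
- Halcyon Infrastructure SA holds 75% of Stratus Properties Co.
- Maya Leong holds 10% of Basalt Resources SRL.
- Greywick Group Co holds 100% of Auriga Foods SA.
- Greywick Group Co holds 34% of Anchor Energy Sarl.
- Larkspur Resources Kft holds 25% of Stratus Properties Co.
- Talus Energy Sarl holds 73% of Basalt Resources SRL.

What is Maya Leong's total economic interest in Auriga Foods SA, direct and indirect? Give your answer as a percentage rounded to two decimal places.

Maya reaches Auriga along 3 paths.
Via Halcyon → Greywick: 75% × 85% × 100% = 63.75%.
Via Talus → Halcyon → Greywick: 100% × 20% × 85% × 100% = 17%.
Via Larkspur → Halcyon → Greywick: 100% × 5% × 85% × 100% = 4.25%.
Total: 63.75% + 17% + 4.25% = 85%.
Rounded: 85.00%.

85.00%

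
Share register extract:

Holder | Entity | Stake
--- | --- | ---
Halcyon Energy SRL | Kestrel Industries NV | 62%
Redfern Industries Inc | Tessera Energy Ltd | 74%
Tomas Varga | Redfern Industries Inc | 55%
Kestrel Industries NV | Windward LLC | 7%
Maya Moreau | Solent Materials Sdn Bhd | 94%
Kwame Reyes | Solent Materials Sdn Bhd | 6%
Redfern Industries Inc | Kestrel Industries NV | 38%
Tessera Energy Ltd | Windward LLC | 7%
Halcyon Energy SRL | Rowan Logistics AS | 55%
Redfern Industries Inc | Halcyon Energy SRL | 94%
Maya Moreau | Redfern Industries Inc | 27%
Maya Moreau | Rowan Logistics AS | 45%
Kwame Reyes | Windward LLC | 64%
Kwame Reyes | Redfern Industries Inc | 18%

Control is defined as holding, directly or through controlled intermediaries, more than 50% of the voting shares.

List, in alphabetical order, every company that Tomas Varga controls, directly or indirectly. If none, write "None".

Halcyon Energy SRL, Kestrel Industries NV, Redfern Industries Inc, Rowan Logistics AS, Tessera Energy Ltd

Tomas holds 55% of Redfern, so Tomas controls Redfern.
Redfern holds 94% of Halcyon, so Tomas controls Halcyon.
Redfern holds 74% of Tessera, so Tomas controls Tessera.
Redfern and Halcyon together hold 38% + 62% = 100% of Kestrel, so Tomas controls Kestrel.
Halcyon holds 55% of Rowan, so Tomas controls Rowan.
No other company's threshold is met.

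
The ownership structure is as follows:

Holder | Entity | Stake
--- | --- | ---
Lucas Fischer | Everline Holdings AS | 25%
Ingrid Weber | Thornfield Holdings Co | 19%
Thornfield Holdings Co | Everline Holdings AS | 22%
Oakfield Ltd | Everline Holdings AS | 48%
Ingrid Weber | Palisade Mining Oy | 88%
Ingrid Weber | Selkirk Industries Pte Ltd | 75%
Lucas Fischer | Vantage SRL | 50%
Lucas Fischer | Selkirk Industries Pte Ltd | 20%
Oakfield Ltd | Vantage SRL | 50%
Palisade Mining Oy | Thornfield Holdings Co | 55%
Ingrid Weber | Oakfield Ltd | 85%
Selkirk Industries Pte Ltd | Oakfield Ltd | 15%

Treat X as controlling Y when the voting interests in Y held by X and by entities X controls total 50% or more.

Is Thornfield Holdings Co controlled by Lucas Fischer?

No

Lucas holds 50% of Vantage, so Lucas controls Vantage.
Neither Lucas nor any entity Lucas controls holds any voting interest in Thornfield.
So Lucas does not control Thornfield.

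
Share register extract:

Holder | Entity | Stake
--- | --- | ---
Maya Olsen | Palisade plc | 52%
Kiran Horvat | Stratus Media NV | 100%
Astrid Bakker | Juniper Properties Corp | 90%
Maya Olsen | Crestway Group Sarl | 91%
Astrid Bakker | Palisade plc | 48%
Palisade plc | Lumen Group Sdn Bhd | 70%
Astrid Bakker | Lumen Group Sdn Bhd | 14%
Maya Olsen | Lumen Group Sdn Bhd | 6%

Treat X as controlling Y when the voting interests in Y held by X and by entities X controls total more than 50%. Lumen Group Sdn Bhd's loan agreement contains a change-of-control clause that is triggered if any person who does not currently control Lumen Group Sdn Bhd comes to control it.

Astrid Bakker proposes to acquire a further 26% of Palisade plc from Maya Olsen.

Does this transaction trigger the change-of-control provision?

Yes

The purchase adds only to Astrid's holdings (Maya's stake shrinks), so Astrid is the only person who could newly come to control Lumen.
Astrid holds 90% of Juniper, so Astrid controls Juniper.
In Lumen, Astrid's side holds only 14%, not > 50%.
So before the transaction, Astrid does not control Lumen.
After the purchase, Astrid's direct stake in Palisade rises to 48% + 26% = 74%, and Maya's stake falls to 26%.
Astrid holds 74% of Palisade, so Astrid controls Palisade.
Palisade and Astrid together hold 70% + 14% = 84% of Lumen, so Astrid controls Lumen.
Astrid did not control Lumen before and does after, so the clause is triggered.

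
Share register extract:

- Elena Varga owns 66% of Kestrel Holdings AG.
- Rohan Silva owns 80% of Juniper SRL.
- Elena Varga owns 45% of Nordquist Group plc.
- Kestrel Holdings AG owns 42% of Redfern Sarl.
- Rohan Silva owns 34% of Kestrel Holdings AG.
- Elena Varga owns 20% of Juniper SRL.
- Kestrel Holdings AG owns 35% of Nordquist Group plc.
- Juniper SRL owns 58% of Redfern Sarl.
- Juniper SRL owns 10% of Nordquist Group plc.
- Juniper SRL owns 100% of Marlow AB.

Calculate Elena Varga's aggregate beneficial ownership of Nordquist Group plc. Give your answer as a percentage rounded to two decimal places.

70.10%

Elena reaches Nordquist along 3 paths.
Via Kestrel: 66% × 35% = 23.1%.
Via Juniper: 20% × 10% = 2%.
Direct stake: 45% = 45%.
Total: 23.1% + 2% + 45% = 70.1%.
Rounded: 70.10%.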